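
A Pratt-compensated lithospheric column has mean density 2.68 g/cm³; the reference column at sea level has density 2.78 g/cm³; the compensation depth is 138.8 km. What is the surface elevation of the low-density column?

5.18 km

ρ_ref D = ρ (D + h) → h = D (ρ_ref − ρ)/ρ.
h = 138.8 km × (2.78 − 2.68)/2.68 = 5.18 km.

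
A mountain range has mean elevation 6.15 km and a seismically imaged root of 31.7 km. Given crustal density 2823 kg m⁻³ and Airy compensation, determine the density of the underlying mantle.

Airy balance: ρ_c h = (ρ_m − ρ_c) r → ρ_m = ρ_c (1 + h/r).
ρ_m = 2823 × (1 + 6.15 km/31.7 km) = 3370 kg m⁻³.

3370 kg m⁻³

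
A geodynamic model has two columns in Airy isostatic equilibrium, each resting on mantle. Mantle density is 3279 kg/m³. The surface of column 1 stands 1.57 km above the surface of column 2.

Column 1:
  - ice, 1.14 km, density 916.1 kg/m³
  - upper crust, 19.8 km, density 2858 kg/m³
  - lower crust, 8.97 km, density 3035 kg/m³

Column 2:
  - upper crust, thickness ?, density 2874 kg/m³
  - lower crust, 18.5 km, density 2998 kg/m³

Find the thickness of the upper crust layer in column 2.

7.09 km

Take the compensation level at the base of the deeper column (depth z_c below the surface of column 1) and equate Σ ρ_i t_i down to z_c; mantle fills any gap and the z_c terms cancel.
Column 1: 1.14×916.1 + 19.8×2858 + 8.97×3035 + (z_c − 29.91)×3279
Column 2: 1.57×0 + x×2874 + 18.5×2998 + (z_c − 1.57 − 18.5 − x)×3279
The z_c×3279 term appears on both sides and cancels. Collect the known terms of each column as K = Σ(ρt)_known − 3279 × (depth of known layers): K_1 = 84856.704 − 3279×29.91 = −13218.186; K_2 = 55463 − 3279×(1.57 + 18.5) = −10346.53.
Balance: K_1 = K_2 − x×(3279 − 2874), so x = (K_2 − K_1)/(3279 − 2874) = 2871.66/405 = 7.09 km.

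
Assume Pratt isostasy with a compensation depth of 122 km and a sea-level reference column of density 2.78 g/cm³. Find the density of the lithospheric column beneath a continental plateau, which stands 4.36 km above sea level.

Pratt balance: ρ_ref D = ρ (D + h).
ρ = ρ_ref D/(D + h) = 2.78 × 122 km/(122 km + 4.36 km) = 2.68 g/cm³.

2.68 g/cm³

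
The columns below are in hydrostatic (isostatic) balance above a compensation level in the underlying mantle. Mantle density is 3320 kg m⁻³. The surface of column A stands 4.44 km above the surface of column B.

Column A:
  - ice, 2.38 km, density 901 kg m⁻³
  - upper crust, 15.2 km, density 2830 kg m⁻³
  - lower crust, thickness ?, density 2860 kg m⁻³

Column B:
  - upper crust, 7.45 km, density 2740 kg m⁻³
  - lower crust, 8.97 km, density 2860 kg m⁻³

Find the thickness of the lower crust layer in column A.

21.7 km

Take the compensation level at the base of the deeper column (depth z_c below the surface of column A) and equate Σ ρ_i t_i down to z_c; mantle fills any gap and the z_c terms cancel.
Column A: 2.38×901 + 15.2×2830 + x×2860 + (z_c − 17.58 − x)×3320
Column B: 4.44×0 + 7.45×2740 + 8.97×2860 + (z_c − 4.44 − 16.42)×3320
The z_c×3320 term appears on both sides and cancels. Collect the known terms of each column as K = Σ(ρt)_known − 3320 × (depth of known layers): K_A = 45160.38 − 3320×17.58 = −13205.22; K_B = 46067.2 − 3320×(4.44 + 16.42) = −23188.
Balance: K_A − x×(3320 − 2860) = K_B, so x = (K_A − K_B)/(3320 − 2860) = 9982.78/460 = 21.7 km.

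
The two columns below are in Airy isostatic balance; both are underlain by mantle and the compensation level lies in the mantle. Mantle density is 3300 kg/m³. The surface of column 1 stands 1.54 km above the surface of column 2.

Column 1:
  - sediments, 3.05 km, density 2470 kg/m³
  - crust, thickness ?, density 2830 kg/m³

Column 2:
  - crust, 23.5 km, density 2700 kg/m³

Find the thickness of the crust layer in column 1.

35.4 km

Take the compensation level at the base of the deeper column (depth z_c below the surface of column 1) and equate Σ ρ_i t_i down to z_c; mantle fills any gap and the z_c terms cancel.
Column 1: 3.05×2470 + x×2830 + (z_c − 3.05 − x)×3300
Column 2: 1.54×0 + 23.5×2700 + (z_c − 1.54 − 23.5)×3300
The z_c×3300 term appears on both sides and cancels. Collect the known terms of each column as K = Σ(ρt)_known − 3300 × (depth of known layers): K_1 = 7533.5 − 3300×3.05 = −2531.5; K_2 = 63450 − 3300×(1.54 + 23.5) = −19182.
Balance: K_1 − x×(3300 − 2830) = K_2, so x = (K_1 − K_2)/(3300 − 2830) = 16650.5/470 = 35.4 km.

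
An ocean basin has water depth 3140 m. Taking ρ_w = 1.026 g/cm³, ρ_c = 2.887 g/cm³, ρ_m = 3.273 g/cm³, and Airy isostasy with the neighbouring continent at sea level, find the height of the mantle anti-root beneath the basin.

15100 m

In Airy isostatic equilibrium: replacing crust with seawater at the top is compensated by replacing crust with mantle at the base: d (ρ_c − ρ_w) = a (ρ_m − ρ_c).
a = d (ρ_c − ρ_w)/(ρ_m − ρ_c) = 3140 m × 1.861/0.386 = 15100 m.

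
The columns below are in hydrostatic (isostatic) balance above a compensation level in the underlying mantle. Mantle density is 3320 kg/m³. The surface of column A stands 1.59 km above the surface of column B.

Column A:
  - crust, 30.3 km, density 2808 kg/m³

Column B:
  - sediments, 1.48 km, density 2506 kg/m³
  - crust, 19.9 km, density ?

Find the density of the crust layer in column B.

2870 kg/m³

Take the compensation level at the base of the deeper column (depth z_c below the surface of column A) and equate Σ ρ_i t_i down to z_c; mantle fills any gap and the z_c terms cancel.
Column A: 30.3×2808 + (z_c − 30.3)×3320
Column B: 1.59×0 + 1.48×2506 + 19.9×ρ + (z_c − 1.59 − 21.38)×3320
The z_c×3320 term appears on both sides and cancels. Collect the known terms of each column as K = Σ(ρt)_known − 3320 × (depth of known layers): K_A = 85082.4 − 3320×30.3 = −15513.6; K_B = 3708.88 − 3320×(1.59 + 21.38) = −72551.52.
Balance: K_A = K_B + 19.9×ρ, so ρ = (K_A − K_B)/19.9 = 57037.9/19.9 = 2870 kg/m³.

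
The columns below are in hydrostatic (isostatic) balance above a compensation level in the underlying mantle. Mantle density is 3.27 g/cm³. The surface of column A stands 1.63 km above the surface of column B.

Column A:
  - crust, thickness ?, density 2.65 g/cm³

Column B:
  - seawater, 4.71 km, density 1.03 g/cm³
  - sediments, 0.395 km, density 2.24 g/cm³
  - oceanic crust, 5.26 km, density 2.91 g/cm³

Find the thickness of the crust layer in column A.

29.3 km

Take the compensation level at the base of the deeper column (depth z_c below the surface of column A) and equate Σ ρ_i t_i down to z_c; mantle fills any gap and the z_c terms cancel.
Column A: x×2.65 + (z_c − 0 − x)×3.27
Column B: 1.63×0 + 4.71×1.03 + 0.395×2.24 + 5.26×2.91 + (z_c − 1.63 − 10.365)×3.27
The z_c×3.27 term appears on both sides and cancels. Collect the known terms of each column as K = Σ(ρt)_known − 3.27 × (depth of known layers): K_A = 0 − 3.27×0 = 0; K_B = 21.0427 − 3.27×(1.63 + 10.365) = −18.18095.
Balance: K_A − x×(3.27 − 2.65) = K_B, so x = (K_A − K_B)/(3.27 − 2.65) = 18.1809/0.62 = 29.3 km.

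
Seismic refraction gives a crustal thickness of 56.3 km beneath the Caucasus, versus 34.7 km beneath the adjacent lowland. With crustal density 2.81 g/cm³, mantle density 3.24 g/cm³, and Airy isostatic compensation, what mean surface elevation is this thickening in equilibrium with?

Excess crust Δ = 56.3 km − 34.7 km = 21.6 km, split between elevation h and root r with h + r = Δ.
Airy balance ρ_c h = (ρ_m − ρ_c) r gives r = h ρ_c/(ρ_m − ρ_c), so h (1 + ρ_c/(ρ_m − ρ_c)) = Δ, i.e. h = Δ (ρ_m − ρ_c)/ρ_m.
h = 21.6 km × 0.43/3.24 = 2.87 km.

2.87 km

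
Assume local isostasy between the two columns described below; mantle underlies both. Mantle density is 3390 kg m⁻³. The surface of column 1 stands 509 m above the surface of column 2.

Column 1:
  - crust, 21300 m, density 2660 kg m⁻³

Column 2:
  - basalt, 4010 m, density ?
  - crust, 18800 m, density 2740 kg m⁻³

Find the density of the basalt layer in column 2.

2990 kg m⁻³

Take the compensation level at the base of the deeper column (depth z_c below the surface of column 1) and equate Σ ρ_i t_i down to z_c; mantle fills any gap and the z_c terms cancel.
Column 1: 21300×2660 + (z_c − 21300)×3390
Column 2: 509×0 + 4010×ρ + 18800×2740 + (z_c − 509 − 22810)×3390
The z_c×3390 term appears on both sides and cancels. Collect the known terms of each column as K = Σ(ρt)_known − 3390 × (depth of known layers): K_1 = 56658000 − 3390×21300 = −15549000; K_2 = 51512000 − 3390×(509 + 22810) = −27539410.
Balance: K_1 = K_2 + 4010×ρ, so ρ = (K_1 − K_2)/4010 = 11990400/4010 = 2990 kg m⁻³.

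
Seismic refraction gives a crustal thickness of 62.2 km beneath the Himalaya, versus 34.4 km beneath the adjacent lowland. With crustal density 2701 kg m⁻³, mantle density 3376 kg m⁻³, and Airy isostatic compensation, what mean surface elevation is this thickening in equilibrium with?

5.56 km

Excess crust Δ = 62.2 km − 34.4 km = 27.8 km, split between elevation h and root r with h + r = Δ.
Airy balance ρ_c h = (ρ_m − ρ_c) r gives r = h ρ_c/(ρ_m − ρ_c), so h (1 + ρ_c/(ρ_m − ρ_c)) = Δ, i.e. h = Δ (ρ_m − ρ_c)/ρ_m.
h = 27.8 km × 675/3376 = 5.56 km.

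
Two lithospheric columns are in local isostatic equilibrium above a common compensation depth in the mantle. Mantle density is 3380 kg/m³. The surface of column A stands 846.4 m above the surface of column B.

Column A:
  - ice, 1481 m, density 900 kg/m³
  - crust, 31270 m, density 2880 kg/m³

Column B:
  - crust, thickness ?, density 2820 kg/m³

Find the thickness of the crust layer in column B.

Take the compensation level at the base of the deeper column (depth z_c below the surface of column A) and equate Σ ρ_i t_i down to z_c; mantle fills any gap and the z_c terms cancel.
Column A: 1481×900 + 31270×2880 + (z_c − 32751)×3380
Column B: 846.4×0 + x×2820 + (z_c − 846.4 − 0 − x)×3380
The z_c×3380 term appears on both sides and cancels. Collect the known terms of each column as K = Σ(ρt)_known − 3380 × (depth of known layers): K_A = 91390500 − 3380×32751 = −19307880; K_B = 0 − 3380×(846.4 + 0) = −2860832.
Balance: K_A = K_B − x×(3380 − 2820), so x = (K_B − K_A)/(3380 − 2820) = 16447000/560 = 29400 m.

29400 m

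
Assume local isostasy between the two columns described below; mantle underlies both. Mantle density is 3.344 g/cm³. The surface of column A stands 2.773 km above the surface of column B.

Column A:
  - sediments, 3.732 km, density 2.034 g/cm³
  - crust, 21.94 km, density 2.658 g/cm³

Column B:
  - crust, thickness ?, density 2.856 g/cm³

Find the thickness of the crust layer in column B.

Take the compensation level at the base of the deeper column (depth z_c below the surface of column A) and equate Σ ρ_i t_i down to z_c; mantle fills any gap and the z_c terms cancel.
Column A: 3.732×2.034 + 21.94×2.658 + (z_c − 25.672)×3.344
Column B: 2.773×0 + x×2.856 + (z_c − 2.773 − 0 − x)×3.344
The z_c×3.344 term appears on both sides and cancels. Collect the known terms of each column as K = Σ(ρt)_known − 3.344 × (depth of known layers): K_A = 65.907408 − 3.344×25.672 = −19.93976; K_B = 0 − 3.344×(2.773 + 0) = −9.272912.
Balance: K_A = K_B − x×(3.344 − 2.856), so x = (K_B − K_A)/(3.344 − 2.856) = 10.6668/0.488 = 21.9 km.

21.9 km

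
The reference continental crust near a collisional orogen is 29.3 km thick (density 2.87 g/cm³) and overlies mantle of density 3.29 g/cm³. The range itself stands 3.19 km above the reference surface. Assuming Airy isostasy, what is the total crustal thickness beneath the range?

Root depth r = h ρ_c / (ρ_m − ρ_c) = 3.19 km × 2.87 / 0.42 = 21.8 km.
Total thickness = T + h + r = 29.3 km + 3.19 km + 21.8 km = 54.3 km.

54.3 km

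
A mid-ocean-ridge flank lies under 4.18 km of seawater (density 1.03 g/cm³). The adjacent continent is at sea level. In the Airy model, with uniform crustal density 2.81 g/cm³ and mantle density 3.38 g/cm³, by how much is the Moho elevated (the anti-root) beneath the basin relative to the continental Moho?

13.1 km

Equating mass per unit area of the two columns: replacing crust with seawater at the top is compensated by replacing crust with mantle at the base: d (ρ_c − ρ_w) = a (ρ_m − ρ_c).
a = d (ρ_c − ρ_w)/(ρ_m − ρ_c) = 4.18 km × 1.78/0.57 = 13.1 km.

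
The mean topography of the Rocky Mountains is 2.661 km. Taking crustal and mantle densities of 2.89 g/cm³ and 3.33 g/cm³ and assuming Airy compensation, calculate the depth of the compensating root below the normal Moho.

Balancing pressure at the compensation depth: the weight of the topography is balanced by the buoyancy of the root, ρ_c h = (ρ_m − ρ_c) r.
r = h · ρ_c / (ρ_m − ρ_c) = 2.661 km × 2.89 / (3.33 − 2.89) = 17.5 km.

17.5 km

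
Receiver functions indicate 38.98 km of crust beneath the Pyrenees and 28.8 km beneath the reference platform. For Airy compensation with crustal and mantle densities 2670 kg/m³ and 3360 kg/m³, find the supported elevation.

2.09 km

Excess crust Δ = 38.98 km − 28.8 km = 10.18 km, split between elevation h and root r with h + r = Δ.
Airy balance ρ_c h = (ρ_m − ρ_c) r gives r = h ρ_c/(ρ_m − ρ_c), so h (1 + ρ_c/(ρ_m − ρ_c)) = Δ, i.e. h = Δ (ρ_m − ρ_c)/ρ_m.
h = 10.18 km × 690/3360 = 2.09 km.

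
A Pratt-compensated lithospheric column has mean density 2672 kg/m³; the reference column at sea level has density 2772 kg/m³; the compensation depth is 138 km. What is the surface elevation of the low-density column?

ρ_ref D = ρ (D + h) → h = D (ρ_ref − ρ)/ρ.
h = 138 km × (2772 − 2672)/2672 = 5.16 km.

5.16 km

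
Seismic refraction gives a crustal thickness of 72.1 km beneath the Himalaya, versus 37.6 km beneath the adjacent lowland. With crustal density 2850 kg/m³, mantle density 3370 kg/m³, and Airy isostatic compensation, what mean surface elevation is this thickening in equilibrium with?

Excess crust Δ = 72.1 km − 37.6 km = 34.5 km, split between elevation h and root r with h + r = Δ.
Airy balance ρ_c h = (ρ_m − ρ_c) r gives r = h ρ_c/(ρ_m − ρ_c), so h (1 + ρ_c/(ρ_m − ρ_c)) = Δ, i.e. h = Δ (ρ_m − ρ_c)/ρ_m.
h = 34.5 km × 520/3370 = 5.32 km.

5.32 km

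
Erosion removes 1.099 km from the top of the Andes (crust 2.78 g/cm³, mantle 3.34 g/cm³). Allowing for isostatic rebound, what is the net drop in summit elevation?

Rebound u = e ρ_c/ρ_m = 1.099 km × 2.78/3.34 = 0.9147 km.
Net surface drop = e − u = 1.099 km − 0.9147 km = e (ρ_m − ρ_c)/ρ_m = 0.184 km.

0.184 km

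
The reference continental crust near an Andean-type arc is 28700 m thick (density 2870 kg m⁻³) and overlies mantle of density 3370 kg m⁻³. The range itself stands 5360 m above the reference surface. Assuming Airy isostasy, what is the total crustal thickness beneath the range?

64800 m

Root depth r = h ρ_c / (ρ_m − ρ_c) = 5360 m × 2870 / 500 = 30770 m.
Total thickness = T + h + r = 28700 m + 5360 m + 30770 m = 64800 m.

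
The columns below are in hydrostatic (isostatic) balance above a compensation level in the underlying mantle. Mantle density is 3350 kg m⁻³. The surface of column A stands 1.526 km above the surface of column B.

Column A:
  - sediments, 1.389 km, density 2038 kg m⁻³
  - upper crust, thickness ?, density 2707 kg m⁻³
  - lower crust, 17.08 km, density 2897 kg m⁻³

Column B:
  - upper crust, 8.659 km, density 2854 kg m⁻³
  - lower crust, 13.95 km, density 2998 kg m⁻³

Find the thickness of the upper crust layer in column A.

Take the compensation level at the base of the deeper column (depth z_c below the surface of column A) and equate Σ ρ_i t_i down to z_c; mantle fills any gap and the z_c terms cancel.
Column A: 1.389×2038 + x×2707 + 17.08×2897 + (z_c − 18.469 − x)×3350
Column B: 1.526×0 + 8.659×2854 + 13.95×2998 + (z_c − 1.526 − 22.609)×3350
The z_c×3350 term appears on both sides and cancels. Collect the known terms of each column as K = Σ(ρt)_known − 3350 × (depth of known layers): K_A = 52311.542 − 3350×18.469 = −9559.608; K_B = 66534.886 − 3350×(1.526 + 22.609) = −14317.364.
Balance: K_A − x×(3350 − 2707) = K_B, so x = (K_A − K_B)/(3350 − 2707) = 4757.76/643 = 7.4 km.

7.4 km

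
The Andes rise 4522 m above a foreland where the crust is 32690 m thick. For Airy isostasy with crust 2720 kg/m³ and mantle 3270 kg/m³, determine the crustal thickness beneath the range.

Root depth r = h ρ_c / (ρ_m − ρ_c) = 4522 m × 2720 / 550 = 22360 m.
Total thickness = T + h + r = 32690 m + 4522 m + 22360 m = 59600 m.

59600 m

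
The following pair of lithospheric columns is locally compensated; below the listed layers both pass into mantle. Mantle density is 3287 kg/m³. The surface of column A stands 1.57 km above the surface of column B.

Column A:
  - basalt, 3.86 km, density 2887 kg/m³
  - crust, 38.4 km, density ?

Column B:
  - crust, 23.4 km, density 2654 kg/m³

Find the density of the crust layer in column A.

Take the compensation level at the base of the deeper column (depth z_c below the surface of column A) and equate Σ ρ_i t_i down to z_c; mantle fills any gap and the z_c terms cancel.
Column A: 3.86×2887 + 38.4×ρ + (z_c − 42.26)×3287
Column B: 1.57×0 + 23.4×2654 + (z_c − 1.57 − 23.4)×3287
The z_c×3287 term appears on both sides and cancels. Collect the known terms of each column as K = Σ(ρt)_known − 3287 × (depth of known layers): K_A = 11143.82 − 3287×42.26 = −127764.8; K_B = 62103.6 − 3287×(1.57 + 23.4) = −19972.79.
Balance: K_A + 38.4×ρ = K_B, so ρ = (K_B − K_A)/38.4 = 107792/38.4 = 2810 kg/m³.

2810 kg/m³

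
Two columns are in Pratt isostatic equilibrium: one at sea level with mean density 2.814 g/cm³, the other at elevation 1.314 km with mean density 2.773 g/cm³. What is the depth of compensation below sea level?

88.9 km

ρ_ref D = ρ (D + h) → D (ρ_ref − ρ) = ρ h.
D = ρ h/(ρ_ref − ρ) = 2.773 × 1.314 km/(2.814 − 2.773) = 88.9 km.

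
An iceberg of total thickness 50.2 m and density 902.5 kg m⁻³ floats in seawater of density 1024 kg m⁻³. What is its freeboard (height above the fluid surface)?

5.96 m

Floating equilibrium: submerged depth d = t ρ_obj/ρ_fluid = 50.2 m × 902.5/1024 = 44.24 m.
Freeboard = t − d = 50.2 m − 44.24 m = 5.96 m.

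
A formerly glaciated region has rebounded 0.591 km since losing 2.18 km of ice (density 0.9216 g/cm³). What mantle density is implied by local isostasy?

3.4 g/cm³

ρ_m = ρ_ice t / u = 0.9216 × 2.18 km/0.591 km = 3.4 g/cm³.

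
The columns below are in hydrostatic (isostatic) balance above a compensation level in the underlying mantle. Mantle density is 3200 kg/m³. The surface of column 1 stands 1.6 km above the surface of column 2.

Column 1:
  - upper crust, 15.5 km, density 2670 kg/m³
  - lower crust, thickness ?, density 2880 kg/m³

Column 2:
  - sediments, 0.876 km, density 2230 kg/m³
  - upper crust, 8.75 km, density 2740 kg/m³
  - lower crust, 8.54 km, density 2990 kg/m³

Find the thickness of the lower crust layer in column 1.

Take the compensation level at the base of the deeper column (depth z_c below the surface of column 1) and equate Σ ρ_i t_i down to z_c; mantle fills any gap and the z_c terms cancel.
Column 1: 15.5×2670 + x×2880 + (z_c − 15.5 − x)×3200
Column 2: 1.6×0 + 0.876×2230 + 8.75×2740 + 8.54×2990 + (z_c − 1.6 − 18.166)×3200
The z_c×3200 term appears on both sides and cancels. Collect the known terms of each column as K = Σ(ρt)_known − 3200 × (depth of known layers): K_1 = 41385 − 3200×15.5 = −8215; K_2 = 51463.08 − 3200×(1.6 + 18.166) = −11788.12.
Balance: K_1 − x×(3200 − 2880) = K_2, so x = (K_1 − K_2)/(3200 − 2880) = 3573.12/320 = 11.2 km.

11.2 km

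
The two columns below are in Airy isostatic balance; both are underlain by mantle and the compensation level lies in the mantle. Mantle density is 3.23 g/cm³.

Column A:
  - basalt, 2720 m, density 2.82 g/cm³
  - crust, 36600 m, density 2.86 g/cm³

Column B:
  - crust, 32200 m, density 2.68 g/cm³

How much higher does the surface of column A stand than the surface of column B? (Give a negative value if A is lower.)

For any compensation level in the mantle, the mantle terms cancel and isostasy reduces to e = (Σt_A − Σt_B) − (Σ(ρt)_A − Σ(ρt)_B) / ρ_m.
Σt_A = 39320 m; Σt_B = 32200 m; Σ(ρt)_A = 112346.4; Σ(ρt)_B = 86296 (in m·g/cm³).
e = (39320 − 32200) − (112346.4 − 86296) / 3.23 = −945 m.

−945 m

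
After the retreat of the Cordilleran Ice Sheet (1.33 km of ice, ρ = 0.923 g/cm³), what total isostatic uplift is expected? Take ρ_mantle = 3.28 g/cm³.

0.374 km

Removing the load lets mantle flow back in; uplift u satisfies ρ_ice t = ρ_m u.
u = t ρ_ice/ρ_m = 1.33 km × 0.923/3.28 = 0.374 km.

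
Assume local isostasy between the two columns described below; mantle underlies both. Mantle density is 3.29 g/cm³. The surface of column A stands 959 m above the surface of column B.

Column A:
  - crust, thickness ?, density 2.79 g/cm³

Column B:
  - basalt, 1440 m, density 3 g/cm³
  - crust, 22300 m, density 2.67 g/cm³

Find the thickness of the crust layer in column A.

Take the compensation level at the base of the deeper column (depth z_c below the surface of column A) and equate Σ ρ_i t_i down to z_c; mantle fills any gap and the z_c terms cancel.
Column A: x×2.79 + (z_c − 0 − x)×3.29
Column B: 959×0 + 1440×3 + 22300×2.67 + (z_c − 959 − 23740)×3.29
The z_c×3.29 term appears on both sides and cancels. Collect the known terms of each column as K = Σ(ρt)_known − 3.29 × (depth of known layers): K_A = 0 − 3.29×0 = 0; K_B = 63861 − 3.29×(959 + 23740) = −17398.71.
Balance: K_A − x×(3.29 − 2.79) = K_B, so x = (K_A − K_B)/(3.29 − 2.79) = 17398.7/0.5 = 34800 m.

34800 m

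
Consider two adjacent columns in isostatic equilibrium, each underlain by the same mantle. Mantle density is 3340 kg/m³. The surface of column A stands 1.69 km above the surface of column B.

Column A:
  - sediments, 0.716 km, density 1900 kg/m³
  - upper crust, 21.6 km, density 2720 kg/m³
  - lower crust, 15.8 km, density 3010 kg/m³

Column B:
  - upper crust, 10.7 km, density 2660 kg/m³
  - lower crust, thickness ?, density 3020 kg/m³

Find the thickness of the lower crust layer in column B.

Take the compensation level at the base of the deeper column (depth z_c below the surface of column A) and equate Σ ρ_i t_i down to z_c; mantle fills any gap and the z_c terms cancel.
Column A: 0.716×1900 + 21.6×2720 + 15.8×3010 + (z_c − 38.116)×3340
Column B: 1.69×0 + 10.7×2660 + x×3020 + (z_c − 1.69 − 10.7 − x)×3340
The z_c×3340 term appears on both sides and cancels. Collect the known terms of each column as K = Σ(ρt)_known − 3340 × (depth of known layers): K_A = 107670.4 − 3340×38.116 = −19637.04; K_B = 28462 − 3340×(1.69 + 10.7) = −12920.6.
Balance: K_A = K_B − x×(3340 − 3020), so x = (K_B − K_A)/(3340 − 3020) = 6716.44/320 = 21 km.

21 km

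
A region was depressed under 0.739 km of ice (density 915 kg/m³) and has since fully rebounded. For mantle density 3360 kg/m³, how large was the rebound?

Removing the load lets mantle flow back in; uplift u satisfies ρ_ice t = ρ_m u.
u = t ρ_ice/ρ_m = 0.739 km × 915/3360 = 0.201 km.

0.201 km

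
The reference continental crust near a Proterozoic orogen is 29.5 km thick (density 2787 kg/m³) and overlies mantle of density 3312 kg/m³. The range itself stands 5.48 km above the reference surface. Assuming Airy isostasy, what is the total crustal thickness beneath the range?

Root depth r = h ρ_c / (ρ_m − ρ_c) = 5.48 km × 2787 / 525 = 29.09 km.
Total thickness = T + h + r = 29.5 km + 5.48 km + 29.09 km = 64.1 km.

64.1 km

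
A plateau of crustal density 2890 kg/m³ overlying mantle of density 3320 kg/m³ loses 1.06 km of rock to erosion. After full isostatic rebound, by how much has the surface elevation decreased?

0.137 km

Rebound u = e ρ_c/ρ_m = 1.06 km × 2890/3320 = 0.9227 km.
Net surface drop = e − u = 1.06 km − 0.9227 km = e (ρ_m − ρ_c)/ρ_m = 0.137 km.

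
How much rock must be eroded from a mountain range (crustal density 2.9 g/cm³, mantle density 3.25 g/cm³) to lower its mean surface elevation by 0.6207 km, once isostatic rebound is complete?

5.76 km

Net drop Δ = e − u = e − e ρ_c/ρ_m = e (ρ_m − ρ_c)/ρ_m.
e = Δ ρ_m/(ρ_m − ρ_c) = 0.6207 km × 3.25/0.35 = 5.76 km.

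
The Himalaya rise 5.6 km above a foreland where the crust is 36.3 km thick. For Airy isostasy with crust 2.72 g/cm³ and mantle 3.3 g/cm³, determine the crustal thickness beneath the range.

Root depth r = h ρ_c / (ρ_m − ρ_c) = 5.6 km × 2.72 / 0.58 = 26.26 km.
Total thickness = T + h + r = 36.3 km + 5.6 km + 26.26 km = 68.2 km.

68.2 km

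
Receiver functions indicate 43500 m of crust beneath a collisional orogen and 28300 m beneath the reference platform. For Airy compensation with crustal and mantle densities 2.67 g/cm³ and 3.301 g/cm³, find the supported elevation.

Excess crust Δ = 43500 m − 28300 m = 15200 m, split between elevation h and root r with h + r = Δ.
Airy balance ρ_c h = (ρ_m − ρ_c) r gives r = h ρ_c/(ρ_m − ρ_c), so h (1 + ρ_c/(ρ_m − ρ_c)) = Δ, i.e. h = Δ (ρ_m − ρ_c)/ρ_m.
h = 15200 m × 0.631/3.301 = 2910 m.

2910 m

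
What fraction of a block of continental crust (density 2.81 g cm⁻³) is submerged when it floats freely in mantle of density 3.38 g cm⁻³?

Submerged fraction = ρ_obj/ρ_fluid = 2.81/3.38 = 83.1%.

83.1%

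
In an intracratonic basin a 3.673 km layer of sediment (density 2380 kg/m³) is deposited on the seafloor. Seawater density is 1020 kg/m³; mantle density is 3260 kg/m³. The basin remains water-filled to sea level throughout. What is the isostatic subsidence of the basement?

2.23 km

Submarine loading: the sediment displaces seawater, and the subsidence is in turn flooded, so s (ρ_m − ρ_w) = t (ρ_sed − ρ_w).
s = 3.673 km × (2380 − 1020) / (3260 − 1020) = 2.23 km.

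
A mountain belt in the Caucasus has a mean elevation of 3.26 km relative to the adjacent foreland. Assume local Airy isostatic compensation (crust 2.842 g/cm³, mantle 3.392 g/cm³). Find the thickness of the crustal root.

For local isostatic compensation: the weight of the topography is balanced by the buoyancy of the root, ρ_c h = (ρ_m − ρ_c) r.
r = h · ρ_c / (ρ_m − ρ_c) = 3.26 km × 2.842 / (3.392 − 2.842) = 16.8 km.

16.8 km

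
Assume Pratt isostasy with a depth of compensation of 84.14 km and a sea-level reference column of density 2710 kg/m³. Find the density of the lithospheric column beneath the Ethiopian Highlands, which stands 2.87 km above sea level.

Pratt balance: ρ_ref D = ρ (D + h).
ρ = ρ_ref D/(D + h) = 2710 × 84.14 km/(84.14 km + 2.87 km) = 2620 kg/m³.

2620 kg/m³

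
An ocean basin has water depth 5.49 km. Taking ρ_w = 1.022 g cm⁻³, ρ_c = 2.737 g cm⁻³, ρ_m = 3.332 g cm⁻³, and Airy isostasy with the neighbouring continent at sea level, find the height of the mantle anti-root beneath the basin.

15.8 km

Isostatic balance requires: replacing crust with seawater at the top is compensated by replacing crust with mantle at the base: d (ρ_c − ρ_w) = a (ρ_m − ρ_c).
a = d (ρ_c − ρ_w)/(ρ_m − ρ_c) = 5.49 km × 1.715/0.595 = 15.8 km.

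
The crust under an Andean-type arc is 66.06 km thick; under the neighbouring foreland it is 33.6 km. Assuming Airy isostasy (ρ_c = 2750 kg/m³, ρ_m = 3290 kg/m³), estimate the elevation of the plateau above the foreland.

5.33 km

Excess crust Δ = 66.06 km − 33.6 km = 32.46 km, split between elevation h and root r with h + r = Δ.
Airy balance ρ_c h = (ρ_m − ρ_c) r gives r = h ρ_c/(ρ_m − ρ_c), so h (1 + ρ_c/(ρ_m − ρ_c)) = Δ, i.e. h = Δ (ρ_m − ρ_c)/ρ_m.
h = 32.46 km × 540/3290 = 5.33 km.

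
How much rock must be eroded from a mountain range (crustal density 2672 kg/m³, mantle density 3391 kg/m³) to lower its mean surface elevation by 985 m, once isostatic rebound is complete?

4650 m

Net drop Δ = e − u = e − e ρ_c/ρ_m = e (ρ_m − ρ_c)/ρ_m.
e = Δ ρ_m/(ρ_m − ρ_c) = 985 m × 3391/719 = 4650 m.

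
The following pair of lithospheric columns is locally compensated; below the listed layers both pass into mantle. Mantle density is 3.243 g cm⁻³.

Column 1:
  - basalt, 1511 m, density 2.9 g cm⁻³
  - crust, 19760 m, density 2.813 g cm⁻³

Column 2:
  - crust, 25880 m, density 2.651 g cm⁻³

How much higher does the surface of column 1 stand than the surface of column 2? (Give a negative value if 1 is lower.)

For any compensation level in the mantle, the mantle terms cancel and isostasy reduces to e = (Σt_1 − Σt_2) − (Σ(ρt)_1 − Σ(ρt)_2) / ρ_m.
Σt_1 = 21271 m; Σt_2 = 25880 m; Σ(ρt)_1 = 59966.78; Σ(ρt)_2 = 68607.88 (in m·g cm⁻³).
e = (21271 − 25880) − (59966.78 − 68607.88) / 3.243 = −1940 m.

−1940 m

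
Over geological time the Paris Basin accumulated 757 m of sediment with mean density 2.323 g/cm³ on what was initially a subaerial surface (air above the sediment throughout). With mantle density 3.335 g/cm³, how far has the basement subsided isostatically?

527 m

Subaerial load: s = t ρ_sed / ρ_m = 757 m × 2.323/3.335 = 527 m.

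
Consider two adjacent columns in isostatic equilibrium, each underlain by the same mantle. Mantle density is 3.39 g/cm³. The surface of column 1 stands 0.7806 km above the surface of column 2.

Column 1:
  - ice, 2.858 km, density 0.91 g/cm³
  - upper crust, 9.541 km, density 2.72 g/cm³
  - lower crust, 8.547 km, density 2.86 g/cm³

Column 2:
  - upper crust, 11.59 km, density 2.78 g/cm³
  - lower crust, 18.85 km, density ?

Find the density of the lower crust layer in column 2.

Take the compensation level at the base of the deeper column (depth z_c below the surface of column 1) and equate Σ ρ_i t_i down to z_c; mantle fills any gap and the z_c terms cancel.
Column 1: 2.858×0.91 + 9.541×2.72 + 8.547×2.86 + (z_c − 20.946)×3.39
Column 2: 0.7806×0 + 11.59×2.78 + 18.85×ρ + (z_c − 0.7806 − 30.44)×3.39
The z_c×3.39 term appears on both sides and cancels. Collect the known terms of each column as K = Σ(ρt)_known − 3.39 × (depth of known layers): K_1 = 52.99672 − 3.39×20.946 = −18.01022; K_2 = 32.2202 − 3.39×(0.7806 + 30.44) = −73.617634.
Balance: K_1 = K_2 + 18.85×ρ, so ρ = (K_1 − K_2)/18.85 = 55.6074/18.85 = 2.95 g/cm³.

2.95 g/cm³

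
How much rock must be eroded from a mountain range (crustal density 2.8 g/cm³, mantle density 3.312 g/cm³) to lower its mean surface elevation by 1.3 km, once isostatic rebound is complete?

8.41 km

Net drop Δ = e − u = e − e ρ_c/ρ_m = e (ρ_m − ρ_c)/ρ_m.
e = Δ ρ_m/(ρ_m − ρ_c) = 1.3 km × 3.312/0.512 = 8.41 km.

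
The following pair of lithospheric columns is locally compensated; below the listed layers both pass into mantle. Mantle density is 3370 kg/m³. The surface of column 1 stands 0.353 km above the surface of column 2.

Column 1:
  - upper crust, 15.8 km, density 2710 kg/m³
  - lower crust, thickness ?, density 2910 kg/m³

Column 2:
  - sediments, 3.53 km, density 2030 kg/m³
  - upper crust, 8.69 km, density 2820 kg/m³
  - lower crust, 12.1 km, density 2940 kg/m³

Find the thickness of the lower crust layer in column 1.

11.9 km

Take the compensation level at the base of the deeper column (depth z_c below the surface of column 1) and equate Σ ρ_i t_i down to z_c; mantle fills any gap and the z_c terms cancel.
Column 1: 15.8×2710 + x×2910 + (z_c − 15.8 − x)×3370
Column 2: 0.353×0 + 3.53×2030 + 8.69×2820 + 12.1×2940 + (z_c − 0.353 − 24.32)×3370
The z_c×3370 term appears on both sides and cancels. Collect the known terms of each column as K = Σ(ρt)_known − 3370 × (depth of known layers): K_1 = 42818 − 3370×15.8 = −10428; K_2 = 67245.7 − 3370×(0.353 + 24.32) = −15902.31.
Balance: K_1 − x×(3370 − 2910) = K_2, so x = (K_1 − K_2)/(3370 − 2910) = 5474.31/460 = 11.9 km.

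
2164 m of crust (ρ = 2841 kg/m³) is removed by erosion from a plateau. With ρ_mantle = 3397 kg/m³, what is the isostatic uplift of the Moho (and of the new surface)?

Unloading: uplift u = e ρ_c/ρ_m = 2164 m × 2841/3397 = 1810 m.

1810 m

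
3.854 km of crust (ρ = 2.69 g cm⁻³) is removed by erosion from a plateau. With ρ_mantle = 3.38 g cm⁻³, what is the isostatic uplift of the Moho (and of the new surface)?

Unloading: uplift u = e ρ_c/ρ_m = 3.854 km × 2.69/3.38 = 3.07 km.

3.07 km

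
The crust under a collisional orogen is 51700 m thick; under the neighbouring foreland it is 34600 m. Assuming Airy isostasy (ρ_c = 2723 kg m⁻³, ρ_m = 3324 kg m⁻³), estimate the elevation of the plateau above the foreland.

Excess crust Δ = 51700 m − 34600 m = 17100 m, split between elevation h and root r with h + r = Δ.
Airy balance ρ_c h = (ρ_m − ρ_c) r gives r = h ρ_c/(ρ_m − ρ_c), so h (1 + ρ_c/(ρ_m − ρ_c)) = Δ, i.e. h = Δ (ρ_m − ρ_c)/ρ_m.
h = 17100 m × 601/3324 = 3090 m.

3090 m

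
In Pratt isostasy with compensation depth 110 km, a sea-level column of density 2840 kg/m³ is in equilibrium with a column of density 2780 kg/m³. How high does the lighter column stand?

ρ_ref D = ρ (D + h) → h = D (ρ_ref − ρ)/ρ.
h = 110 km × (2840 − 2780)/2780 = 2.37 km.

2.37 km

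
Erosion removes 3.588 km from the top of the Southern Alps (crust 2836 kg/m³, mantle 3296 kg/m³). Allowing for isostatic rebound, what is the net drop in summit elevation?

0.501 km

Rebound u = e ρ_c/ρ_m = 3.588 km × 2836/3296 = 3.087 km.
Net surface drop = e − u = 3.588 km − 3.087 km = e (ρ_m − ρ_c)/ρ_m = 0.501 km.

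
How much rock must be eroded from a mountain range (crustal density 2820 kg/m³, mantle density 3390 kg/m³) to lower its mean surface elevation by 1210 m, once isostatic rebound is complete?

Net drop Δ = e − u = e − e ρ_c/ρ_m = e (ρ_m − ρ_c)/ρ_m.
e = Δ ρ_m/(ρ_m − ρ_c) = 1210 m × 3390/570 = 7200 m.

7200 m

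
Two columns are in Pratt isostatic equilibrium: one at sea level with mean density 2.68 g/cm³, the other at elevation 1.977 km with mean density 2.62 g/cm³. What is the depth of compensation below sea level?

86.3 km

ρ_ref D = ρ (D + h) → D (ρ_ref − ρ) = ρ h.
D = ρ h/(ρ_ref − ρ) = 2.62 × 1.977 km/(2.68 − 2.62) = 86.3 km.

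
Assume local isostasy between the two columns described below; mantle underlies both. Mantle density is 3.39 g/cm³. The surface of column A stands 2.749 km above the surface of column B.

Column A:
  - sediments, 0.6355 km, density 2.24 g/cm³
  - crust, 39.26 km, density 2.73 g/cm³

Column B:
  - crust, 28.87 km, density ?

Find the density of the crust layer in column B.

2.79 g/cm³

Take the compensation level at the base of the deeper column (depth z_c below the surface of column A) and equate Σ ρ_i t_i down to z_c; mantle fills any gap and the z_c terms cancel.
Column A: 0.6355×2.24 + 39.26×2.73 + (z_c − 39.8955)×3.39
Column B: 2.749×0 + 28.87×ρ + (z_c − 2.749 − 28.87)×3.39
The z_c×3.39 term appears on both sides and cancels. Collect the known terms of each column as K = Σ(ρt)_known − 3.39 × (depth of known layers): K_A = 108.60332 − 3.39×39.8955 = −26.642425; K_B = 0 − 3.39×(2.749 + 28.87) = −107.18841.
Balance: K_A = K_B + 28.87×ρ, so ρ = (K_A − K_B)/28.87 = 80.546/28.87 = 2.79 g/cm³.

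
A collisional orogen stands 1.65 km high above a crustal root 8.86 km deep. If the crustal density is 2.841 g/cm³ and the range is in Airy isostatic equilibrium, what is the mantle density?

3.37 g/cm³

Airy balance: ρ_c h = (ρ_m − ρ_c) r → ρ_m = ρ_c (1 + h/r).
ρ_m = 2.841 × (1 + 1.65 km/8.86 km) = 3.37 g/cm³.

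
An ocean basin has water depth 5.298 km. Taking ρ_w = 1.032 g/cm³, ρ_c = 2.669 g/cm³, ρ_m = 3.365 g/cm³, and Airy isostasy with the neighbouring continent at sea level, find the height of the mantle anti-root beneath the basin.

For local isostatic compensation: replacing crust with seawater at the top is compensated by replacing crust with mantle at the base: d (ρ_c − ρ_w) = a (ρ_m − ρ_c).
a = d (ρ_c − ρ_w)/(ρ_m − ρ_c) = 5.298 km × 1.637/0.696 = 12.5 km.

12.5 km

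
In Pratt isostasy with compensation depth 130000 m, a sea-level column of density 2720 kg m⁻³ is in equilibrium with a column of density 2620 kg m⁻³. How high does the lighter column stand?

4960 m

ρ_ref D = ρ (D + h) → h = D (ρ_ref − ρ)/ρ.
h = 130000 m × (2720 − 2620)/2620 = 4960 m.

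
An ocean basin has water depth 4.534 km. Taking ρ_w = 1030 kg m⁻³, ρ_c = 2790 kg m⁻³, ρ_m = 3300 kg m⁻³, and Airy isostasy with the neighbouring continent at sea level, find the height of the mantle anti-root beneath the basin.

15.6 km

In Airy isostatic equilibrium: replacing crust with seawater at the top is compensated by replacing crust with mantle at the base: d (ρ_c − ρ_w) = a (ρ_m − ρ_c).
a = d (ρ_c − ρ_w)/(ρ_m − ρ_c) = 4.534 km × 1760/510 = 15.6 km.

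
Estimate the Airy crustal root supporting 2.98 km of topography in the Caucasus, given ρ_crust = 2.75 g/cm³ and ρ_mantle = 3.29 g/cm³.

15.2 km

Equating mass per unit area of the two columns: the weight of the topography is balanced by the buoyancy of the root, ρ_c h = (ρ_m − ρ_c) r.
r = h · ρ_c / (ρ_m − ρ_c) = 2.98 km × 2.75 / (3.29 − 2.75) = 15.2 km.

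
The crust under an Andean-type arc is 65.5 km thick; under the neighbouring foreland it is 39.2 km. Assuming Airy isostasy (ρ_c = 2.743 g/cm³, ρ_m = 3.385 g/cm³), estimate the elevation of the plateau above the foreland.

Excess crust Δ = 65.5 km − 39.2 km = 26.3 km, split between elevation h and root r with h + r = Δ.
Airy balance ρ_c h = (ρ_m − ρ_c) r gives r = h ρ_c/(ρ_m − ρ_c), so h (1 + ρ_c/(ρ_m − ρ_c)) = Δ, i.e. h = Δ (ρ_m − ρ_c)/ρ_m.
h = 26.3 km × 0.642/3.385 = 4.99 km.

4.99 km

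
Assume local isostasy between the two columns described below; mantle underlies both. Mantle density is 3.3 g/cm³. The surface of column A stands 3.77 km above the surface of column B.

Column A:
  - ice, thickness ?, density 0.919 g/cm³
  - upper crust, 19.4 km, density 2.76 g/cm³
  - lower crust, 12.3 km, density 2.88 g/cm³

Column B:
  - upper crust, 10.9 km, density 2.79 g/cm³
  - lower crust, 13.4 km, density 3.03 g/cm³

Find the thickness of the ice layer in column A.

Take the compensation level at the base of the deeper column (depth z_c below the surface of column A) and equate Σ ρ_i t_i down to z_c; mantle fills any gap and the z_c terms cancel.
Column A: x×0.919 + 19.4×2.76 + 12.3×2.88 + (z_c − 31.7 − x)×3.3
Column B: 3.77×0 + 10.9×2.79 + 13.4×3.03 + (z_c − 3.77 − 24.3)×3.3
The z_c×3.3 term appears on both sides and cancels. Collect the known terms of each column as K = Σ(ρt)_known − 3.3 × (depth of known layers): K_A = 88.968 − 3.3×31.7 = −15.642; K_B = 71.013 − 3.3×(3.77 + 24.3) = −21.618.
Balance: K_A − x×(3.3 − 0.919) = K_B, so x = (K_A − K_B)/(3.3 − 0.919) = 5.976/2.381 = 2.51 km.

2.51 km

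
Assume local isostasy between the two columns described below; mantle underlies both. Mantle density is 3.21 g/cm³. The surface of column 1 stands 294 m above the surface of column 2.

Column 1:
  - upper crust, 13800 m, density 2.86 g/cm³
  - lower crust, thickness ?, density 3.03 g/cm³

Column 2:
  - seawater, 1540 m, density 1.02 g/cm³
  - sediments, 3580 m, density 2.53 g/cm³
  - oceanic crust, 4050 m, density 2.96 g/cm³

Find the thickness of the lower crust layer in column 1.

16300 m

Take the compensation level at the base of the deeper column (depth z_c below the surface of column 1) and equate Σ ρ_i t_i down to z_c; mantle fills any gap and the z_c terms cancel.
Column 1: 13800×2.86 + x×3.03 + (z_c − 13800 − x)×3.21
Column 2: 294×0 + 1540×1.02 + 3580×2.53 + 4050×2.96 + (z_c − 294 − 9170)×3.21
The z_c×3.21 term appears on both sides and cancels. Collect the known terms of each column as K = Σ(ρt)_known − 3.21 × (depth of known layers): K_1 = 39468 − 3.21×13800 = −4830; K_2 = 22616.2 − 3.21×(294 + 9170) = −7763.24.
Balance: K_1 − x×(3.21 − 3.03) = K_2, so x = (K_1 − K_2)/(3.21 − 3.03) = 2933.24/0.18 = 16300 m.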